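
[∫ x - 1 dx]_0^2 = 0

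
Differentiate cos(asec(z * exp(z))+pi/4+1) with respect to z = (-z*sin(asec(z*exp(z)) + pi/4 + 1) - sin(asec(z*exp(z)) + pi/4 + 1))*exp(-z)/(z^2*sqrt(1 - exp(-2*z)/z^2))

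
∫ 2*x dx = x^2 + C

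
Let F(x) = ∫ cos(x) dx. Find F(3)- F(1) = -sin(1) + sin(3)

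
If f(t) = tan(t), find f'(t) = cos(t)^(-2)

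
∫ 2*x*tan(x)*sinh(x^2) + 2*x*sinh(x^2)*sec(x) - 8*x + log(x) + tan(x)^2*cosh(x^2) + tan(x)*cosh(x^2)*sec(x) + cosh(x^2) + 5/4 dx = -4*x^2 + x*log(x) + x/4 + (tan(x) + sec(x))*cosh(x^2) + C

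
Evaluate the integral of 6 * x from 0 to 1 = 3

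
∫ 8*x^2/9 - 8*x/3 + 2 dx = 8*x^3/27 - 4*x^2/3 + 2*x + C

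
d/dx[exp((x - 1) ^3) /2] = 3*x^2*exp(x^3 - 3*x^2 + 3*x - 1)/2 - 3*x*exp(x^3 - 3*x^2 + 3*x - 1) + 3*exp(x^3 - 3*x^2 + 3*x - 1)/2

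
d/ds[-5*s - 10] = -5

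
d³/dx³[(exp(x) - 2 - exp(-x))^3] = (27*exp(6*x) - 48*exp(5*x) + 9*exp(4*x) + 9*exp(2*x) + 48*exp(x) + 27)*exp(-3*x)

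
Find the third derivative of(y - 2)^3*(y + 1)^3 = 120*y^3 - 180*y^2 - 72*y + 66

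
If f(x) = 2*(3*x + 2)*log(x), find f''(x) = (6*x - 4)/x^2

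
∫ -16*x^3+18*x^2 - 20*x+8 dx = -4*x^4 + 6*x^3 - 10*x^2 + 8*x + C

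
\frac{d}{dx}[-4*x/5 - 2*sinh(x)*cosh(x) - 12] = -4*sinh(x)^2 - 14/5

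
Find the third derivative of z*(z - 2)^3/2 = 12*z - 18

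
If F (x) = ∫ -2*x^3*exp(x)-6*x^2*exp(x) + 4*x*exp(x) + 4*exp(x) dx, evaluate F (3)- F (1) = -42*exp(3) - 2*E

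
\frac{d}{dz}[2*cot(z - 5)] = -2/sin(z - 5)^2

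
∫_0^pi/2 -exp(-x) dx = -1 + exp(-pi/2)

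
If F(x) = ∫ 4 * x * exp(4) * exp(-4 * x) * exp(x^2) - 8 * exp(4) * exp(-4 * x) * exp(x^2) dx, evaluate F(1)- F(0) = -2*exp(4) + 2*E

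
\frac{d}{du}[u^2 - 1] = 2*u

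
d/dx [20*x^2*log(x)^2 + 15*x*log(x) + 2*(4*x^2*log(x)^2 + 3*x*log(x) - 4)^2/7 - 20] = 128*x^3*log(x)^4/7 + 128*x^3*log(x)^3/7 + 144*x^2*log(x)^3/7 + 144*x^2*log(x)^2/7 + 188*x*log(x)^2/7 + 188*x*log(x)/7 + 57*log(x)/7 + 57/7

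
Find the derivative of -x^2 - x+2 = -2*x - 1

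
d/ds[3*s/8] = 3/8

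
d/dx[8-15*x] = -15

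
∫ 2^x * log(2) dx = 2^x + C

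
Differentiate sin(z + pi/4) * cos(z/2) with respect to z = -sin(z/2)*sin(z + pi/4)/2 + cos(z/2)*cos(z + pi/4)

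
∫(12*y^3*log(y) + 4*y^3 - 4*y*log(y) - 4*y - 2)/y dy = 2*(2*y^3 - 2*y - 1)*log(y) + C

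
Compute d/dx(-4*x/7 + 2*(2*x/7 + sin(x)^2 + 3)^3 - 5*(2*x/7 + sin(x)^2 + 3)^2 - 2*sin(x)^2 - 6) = 24*x^2*sin(2*x)/49 + 48*x^2/343 + 48*x*sin(x)^3*cos(x)/7 + 48*x*sin(x)^2/49 + 52*x*sin(2*x)/7 + 104*x/49 + 12*sin(x)^5*cos(x) + 12*sin(x)^4/7 + 52*sin(x)^3*cos(x) + 52*sin(x)^2/7 + 22*sin(2*x) + 44/7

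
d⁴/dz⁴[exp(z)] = exp(z)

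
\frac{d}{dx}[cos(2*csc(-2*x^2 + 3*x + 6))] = -8*x*sin(2*csc(-2*x^2 + 3*x + 6))*cot(-2*x^2 + 3*x + 6)*csc(-2*x^2 + 3*x + 6) + 6*sin(2*csc(-2*x^2 + 3*x + 6))*cot(-2*x^2 + 3*x + 6)*csc(-2*x^2 + 3*x + 6)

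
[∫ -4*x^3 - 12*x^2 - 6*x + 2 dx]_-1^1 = -4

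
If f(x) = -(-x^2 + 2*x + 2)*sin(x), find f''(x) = -x^2*sin(x) + 2*x*sin(x) + 4*x*cos(x) + 4*sin(x) - 4*cos(x)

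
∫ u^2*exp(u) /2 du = ((u - 1)^2 + 1)*exp(u)/2 + C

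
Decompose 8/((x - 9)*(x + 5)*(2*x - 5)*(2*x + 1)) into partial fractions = 16/(513*(2*x + 1)) - 16/(585*(2*x - 5)) - 4/(945*(x + 5)) + 4/(1729*(x - 9))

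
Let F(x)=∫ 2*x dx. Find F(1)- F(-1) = 0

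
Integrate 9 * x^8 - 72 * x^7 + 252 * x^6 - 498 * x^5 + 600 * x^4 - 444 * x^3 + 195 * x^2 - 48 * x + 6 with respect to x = x^9 - 9*x^8 + 36*x^7 - 83*x^6 + 120*x^5 - 111*x^4 + 65*x^3 - 24*x^2 + 6*x + C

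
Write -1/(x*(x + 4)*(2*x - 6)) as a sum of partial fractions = -1/(56*(x + 4)) - 1/(42*(x - 3)) + 1/(24*x)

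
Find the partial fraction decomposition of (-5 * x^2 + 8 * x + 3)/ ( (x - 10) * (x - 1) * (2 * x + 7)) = -115/(81*(2*x + 7)) - 2/(27*(x - 1)) - 139/(81*(x - 10))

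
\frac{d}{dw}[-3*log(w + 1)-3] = -3/(w + 1)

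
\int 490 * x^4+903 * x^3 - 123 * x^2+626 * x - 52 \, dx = 98*x^5 + 903*x^4/4 - 41*x^3 + 313*x^2 - 52*x + C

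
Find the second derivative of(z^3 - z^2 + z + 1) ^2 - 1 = 30*z^4 - 40*z^3 + 36*z^2 - 2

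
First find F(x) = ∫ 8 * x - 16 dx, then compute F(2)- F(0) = -16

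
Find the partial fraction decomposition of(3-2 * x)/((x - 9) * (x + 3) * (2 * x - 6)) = 1/(16*(x + 3)) + 1/(24*(x - 3)) - 5/(48*(x - 9))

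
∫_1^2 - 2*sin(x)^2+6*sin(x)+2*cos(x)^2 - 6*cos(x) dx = -(-3 + cos(1) + sin(1))^2 + (-3 + cos(2) + sin(2))^2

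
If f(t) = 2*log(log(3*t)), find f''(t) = (-2*log(t) - 2*log(3) - 2)/(t^2*log(t)^2 + 2*t^2*log(3)*log(t) + t^2*log(3)^2)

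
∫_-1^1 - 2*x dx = 0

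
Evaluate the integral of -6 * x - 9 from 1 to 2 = -18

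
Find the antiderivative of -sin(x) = cos(x) + C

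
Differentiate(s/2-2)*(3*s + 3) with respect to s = 3*s - 9/2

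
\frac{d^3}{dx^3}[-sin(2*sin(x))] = -12*sin(x)*sin(2*sin(x))*cos(x) + 8*cos(x)^3*cos(2*sin(x)) + 2*cos(x)*cos(2*sin(x))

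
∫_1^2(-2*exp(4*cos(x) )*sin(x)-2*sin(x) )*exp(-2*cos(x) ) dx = -exp(2*cos(1)) - exp(-2*cos(2)) + exp(-2*cos(1)) + exp(2*cos(2))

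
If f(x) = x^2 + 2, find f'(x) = 2*x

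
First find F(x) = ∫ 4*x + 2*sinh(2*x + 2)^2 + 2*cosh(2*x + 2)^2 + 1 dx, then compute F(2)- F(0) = -sinh(4)/2 + 10 + sinh(12)/2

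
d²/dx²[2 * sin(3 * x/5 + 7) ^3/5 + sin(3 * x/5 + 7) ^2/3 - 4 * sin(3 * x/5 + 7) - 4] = 333*sin(3*x/5 + 7)/250 + 81*sin(9*x/5 + 21)/250 + 6*cos(6*x/5 + 14)/25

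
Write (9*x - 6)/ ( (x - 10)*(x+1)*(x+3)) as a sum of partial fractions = -33/(26*(x + 3)) + 15/(22*(x + 1)) + 84/(143*(x - 10))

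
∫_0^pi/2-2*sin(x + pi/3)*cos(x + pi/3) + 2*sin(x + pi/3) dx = -1/4 + (-1 - sqrt(3)/2)^2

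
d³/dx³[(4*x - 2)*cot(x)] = -24*x*cot(x)^4 - 32*x*cot(x)^2 - 8*x + 12*cot(x)^4 + 24*cot(x)^3 + 16*cot(x)^2 + 24*cot(x) + 4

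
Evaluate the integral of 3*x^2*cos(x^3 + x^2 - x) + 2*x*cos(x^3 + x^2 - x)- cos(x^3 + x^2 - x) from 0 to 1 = sin(1)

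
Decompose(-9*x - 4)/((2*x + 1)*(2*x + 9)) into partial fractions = -73/(16*(2*x + 9)) + 1/(16*(2*x + 1))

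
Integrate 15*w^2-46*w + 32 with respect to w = 5*w^3 - 23*w^2 + 32*w + C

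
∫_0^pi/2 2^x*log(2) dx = -1 + 2^(pi/2)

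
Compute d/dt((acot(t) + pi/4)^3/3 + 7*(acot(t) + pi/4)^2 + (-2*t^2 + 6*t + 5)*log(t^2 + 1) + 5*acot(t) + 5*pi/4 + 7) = (-64*t^3*log(t^2 + 1) - 64*t^3 + 96*t^2*log(t^2 + 1) + 192*t^2 - 64*t*log(t^2 + 1) + 160*t + 96*log(t^2 + 1) - 16*acot(t)^2 - 224*acot(t) - 8*pi*acot(t) - 56*pi - 80 - pi^2)/(16*t^2 + 16)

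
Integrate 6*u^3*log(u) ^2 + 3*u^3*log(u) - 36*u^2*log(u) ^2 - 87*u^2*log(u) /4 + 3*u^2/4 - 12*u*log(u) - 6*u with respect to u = 3*u^2*(u - 8)*(2*u*log(u) + 1)*log(u)/4 + C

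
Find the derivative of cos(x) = -sin(x)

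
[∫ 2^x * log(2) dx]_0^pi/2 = -1 + 2^(pi/2)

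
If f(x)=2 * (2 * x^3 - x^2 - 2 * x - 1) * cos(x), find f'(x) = -4*x^3*sin(x) + 2*x^2*sin(x) + 12*x^2*cos(x) + 4*x*sin(x) - 4*x*cos(x) + 2*sin(x) - 4*cos(x)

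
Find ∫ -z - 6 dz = -z^2/2 - 6*z + C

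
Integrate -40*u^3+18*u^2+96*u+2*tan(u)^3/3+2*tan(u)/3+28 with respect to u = 2*u*(5*u + 7)*(-u^2 + 2*u + 2) + tan(u)^2/3 + C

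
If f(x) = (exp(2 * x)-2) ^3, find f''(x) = 36*exp(6*x) - 96*exp(4*x) + 48*exp(2*x)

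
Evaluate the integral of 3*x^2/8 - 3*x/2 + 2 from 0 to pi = (-1 + pi/2)^3 + 1 + pi/2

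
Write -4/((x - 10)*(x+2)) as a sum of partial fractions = 1/(3*(x + 2)) - 1/(3*(x - 10))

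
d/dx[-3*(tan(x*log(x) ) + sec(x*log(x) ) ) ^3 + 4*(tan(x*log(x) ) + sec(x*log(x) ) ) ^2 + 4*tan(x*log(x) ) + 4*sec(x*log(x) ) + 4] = (sin(x*log(x)) + 1)^2*(-13*log(x)*sin(x*log(x))/cos(x*log(x)) + 8*log(x) - 5*log(x)/cos(x*log(x)) - 13*sin(x*log(x))/cos(x*log(x)) + 8 - 5/cos(x*log(x)))/cos(x*log(x))^3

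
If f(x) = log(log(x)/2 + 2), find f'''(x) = (2*log(x)^2 + 19*log(x) + 46)/(x^3*log(x)^3 + 12*x^3*log(x)^2 + 48*x^3*log(x) + 64*x^3)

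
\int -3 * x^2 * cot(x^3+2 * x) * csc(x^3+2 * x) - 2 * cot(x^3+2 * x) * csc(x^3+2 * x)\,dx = csc(x*(x^2 + 2)) + C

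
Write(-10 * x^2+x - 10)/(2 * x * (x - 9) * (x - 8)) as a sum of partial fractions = 321/(8*(x - 8)) - 811/(18*(x - 9)) - 5/(72*x)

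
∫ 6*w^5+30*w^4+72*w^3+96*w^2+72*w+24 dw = w^6 + 6*w^5 + 18*w^4 + 32*w^3 + 36*w^2 + 24*w + C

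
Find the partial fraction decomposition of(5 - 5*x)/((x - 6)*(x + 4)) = -5/(2*(x + 4)) - 5/(2*(x - 6))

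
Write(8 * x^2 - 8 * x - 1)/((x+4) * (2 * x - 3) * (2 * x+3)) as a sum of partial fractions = -29/(15*(2*x + 3)) + 5/(33*(2*x - 3)) + 159/(55*(x + 4))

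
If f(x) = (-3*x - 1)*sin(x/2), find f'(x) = -3*x*cos(x/2)/2 - 3*sin(x/2) - cos(x/2)/2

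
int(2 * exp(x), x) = 2*exp(x) + C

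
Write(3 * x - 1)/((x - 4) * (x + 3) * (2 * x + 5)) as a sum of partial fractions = 34/(13*(2*x + 5)) - 10/(7*(x + 3)) + 11/(91*(x - 4))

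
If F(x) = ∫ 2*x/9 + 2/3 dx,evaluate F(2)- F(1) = 1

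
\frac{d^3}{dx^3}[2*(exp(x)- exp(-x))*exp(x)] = 16*exp(2*x)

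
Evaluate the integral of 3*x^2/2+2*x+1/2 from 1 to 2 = 7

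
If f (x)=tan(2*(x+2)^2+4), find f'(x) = 4*x*tan(2*x^2 + 8*x + 12)^2 + 4*x + 8*tan(2*x^2 + 8*x + 12)^2 + 8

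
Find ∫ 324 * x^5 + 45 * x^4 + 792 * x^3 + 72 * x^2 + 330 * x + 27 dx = 54*x^6 + 9*x^5 + 198*x^4 + 24*x^3 + 165*x^2 + 27*x + C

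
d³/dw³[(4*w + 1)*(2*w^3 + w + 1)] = 192*w + 12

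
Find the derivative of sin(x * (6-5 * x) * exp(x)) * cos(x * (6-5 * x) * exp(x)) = (-5*x^2 - 4*x + 6)*exp(x)*cos(2*x*(5*x - 6)*exp(x))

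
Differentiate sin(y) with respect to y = cos(y)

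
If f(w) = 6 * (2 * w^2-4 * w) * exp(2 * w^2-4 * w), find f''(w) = 192*w^4*exp(2*w^2 - 4*w) - 768*w^3*exp(2*w^2 - 4*w) + 1200*w^2*exp(2*w^2 - 4*w) - 864*w*exp(2*w^2 - 4*w) + 216*exp(2*w^2 - 4*w)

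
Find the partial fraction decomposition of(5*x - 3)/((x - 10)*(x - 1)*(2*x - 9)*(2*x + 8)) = -78/(1309*(2*x - 9)) + 23/(2380*(x + 4)) + 1/(315*(x - 1)) + 47/(2772*(x - 10))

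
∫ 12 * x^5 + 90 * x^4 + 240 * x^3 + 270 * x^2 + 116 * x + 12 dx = 2*x^6 + 18*x^5 + 60*x^4 + 90*x^3 + 58*x^2 + 12*x + C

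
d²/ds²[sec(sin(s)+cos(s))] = (sin(2*s) - 2*sin(2*s)/cos(sqrt(2)*sin(s + pi/4))^2 - sqrt(2)*sin(sqrt(2)*sin(s + pi/4))*sin(s + pi/4)/cos(sqrt(2)*sin(s + pi/4)) - 1 + 2/cos(sqrt(2)*sin(s + pi/4))^2)/cos(sqrt(2)*sin(s + pi/4))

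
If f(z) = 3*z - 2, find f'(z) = 3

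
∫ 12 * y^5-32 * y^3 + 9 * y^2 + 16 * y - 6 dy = 2*y^6 - 8*y^4 + 3*y^3 + 8*y^2 - 6*y + C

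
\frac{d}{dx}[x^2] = 2*x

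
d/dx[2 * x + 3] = 2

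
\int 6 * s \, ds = 3*s^2 + C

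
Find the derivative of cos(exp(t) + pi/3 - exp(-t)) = -(exp(2*t) + 1)*exp(-t)*sin(exp(t) + pi/3 - exp(-t))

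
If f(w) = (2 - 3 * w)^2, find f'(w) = 18*w - 12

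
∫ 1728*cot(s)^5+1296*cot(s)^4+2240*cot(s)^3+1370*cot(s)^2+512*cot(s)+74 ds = -(74 + 256/tan(s) + 432/tan(s)^2 + 432/tan(s)^3)/tan(s) + C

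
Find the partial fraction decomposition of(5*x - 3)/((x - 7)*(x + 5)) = 7/(3*(x + 5)) + 8/(3*(x - 7))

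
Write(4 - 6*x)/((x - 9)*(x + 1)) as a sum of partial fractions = -1/(x + 1) - 5/(x - 9)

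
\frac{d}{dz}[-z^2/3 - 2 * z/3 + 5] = -2*z/3 - 2/3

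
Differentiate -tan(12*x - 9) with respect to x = -12*tan(12*x - 9)^2 - 12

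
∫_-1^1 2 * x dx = 0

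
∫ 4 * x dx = 2*x^2 + C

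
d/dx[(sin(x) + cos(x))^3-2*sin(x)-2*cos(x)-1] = sqrt(2)*(3*sin(3*x + pi/4) - cos(x + pi/4))/2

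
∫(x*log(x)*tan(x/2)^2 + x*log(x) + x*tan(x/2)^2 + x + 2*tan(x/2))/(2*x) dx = (log(x) + 1)*tan(x/2) + C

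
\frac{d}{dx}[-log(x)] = -1/x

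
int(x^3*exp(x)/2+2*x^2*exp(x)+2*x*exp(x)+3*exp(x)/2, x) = (x^3 + x^2 + 2*x + 1)*exp(x)/2 + C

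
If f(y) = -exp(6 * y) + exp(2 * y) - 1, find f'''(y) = -216*exp(6*y) + 8*exp(2*y)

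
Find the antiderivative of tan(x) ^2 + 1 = tan(x) + C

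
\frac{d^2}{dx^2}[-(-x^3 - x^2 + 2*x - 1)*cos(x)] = -x^3*cos(x) - 6*x^2*sin(x) - x^2*cos(x) - 4*x*sin(x) + 8*x*cos(x) + 4*sin(x) + cos(x)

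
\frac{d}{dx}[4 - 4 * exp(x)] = -4*exp(x)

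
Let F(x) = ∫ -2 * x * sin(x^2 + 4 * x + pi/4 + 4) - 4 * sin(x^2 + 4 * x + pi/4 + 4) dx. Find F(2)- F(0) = cos(pi/4 + 16) - cos(pi/4 + 4)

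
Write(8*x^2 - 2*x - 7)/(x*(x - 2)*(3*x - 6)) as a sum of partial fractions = 13/(4*(x - 2)) + 7/(2*(x - 2)^2) - 7/(12*x)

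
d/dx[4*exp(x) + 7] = 4*exp(x)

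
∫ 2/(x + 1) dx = log(2*(x + 1)^2) + C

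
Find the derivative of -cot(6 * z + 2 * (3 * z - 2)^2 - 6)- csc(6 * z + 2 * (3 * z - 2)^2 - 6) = 36*z*cot(18*z^2 - 18*z + 2)^2 + 36*z*cot(18*z^2 - 18*z + 2)*csc(18*z^2 - 18*z + 2) + 36*z - 18*cot(18*z^2 - 18*z + 2)^2 - 18*cot(18*z^2 - 18*z + 2)*csc(18*z^2 - 18*z + 2) - 18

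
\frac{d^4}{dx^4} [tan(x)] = 24*tan(x)^5 + 40*tan(x)^3 + 16*tan(x)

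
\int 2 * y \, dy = y^2 + C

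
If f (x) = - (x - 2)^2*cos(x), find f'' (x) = x^2*cos(x) + 4*x*sin(x) - 4*x*cos(x) - 8*sin(x) + 2*cos(x)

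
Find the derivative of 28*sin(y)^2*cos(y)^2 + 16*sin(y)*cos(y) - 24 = 14*sin(4*y) + 16*cos(2*y)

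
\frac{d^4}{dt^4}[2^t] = 2^t*log(2)^4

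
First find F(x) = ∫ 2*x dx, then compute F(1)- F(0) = 1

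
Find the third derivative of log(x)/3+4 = 2/(3*x^3)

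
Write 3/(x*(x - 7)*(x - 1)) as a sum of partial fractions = -1/(2*(x - 1)) + 1/(14*(x - 7)) + 3/(7*x)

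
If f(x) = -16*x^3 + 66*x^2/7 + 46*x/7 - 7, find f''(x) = 132/7 - 96*x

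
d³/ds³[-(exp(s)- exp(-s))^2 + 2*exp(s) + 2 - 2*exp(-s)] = (-8*exp(4*s) + 2*exp(3*s) + 2*exp(s) + 8)*exp(-2*s)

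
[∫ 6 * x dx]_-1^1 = 0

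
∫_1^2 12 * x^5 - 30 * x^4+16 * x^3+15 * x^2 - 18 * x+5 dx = 13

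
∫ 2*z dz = z^2 + C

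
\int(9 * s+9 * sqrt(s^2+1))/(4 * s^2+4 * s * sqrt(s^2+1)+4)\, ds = 9*log(s + sqrt(s^2 + 1))/4 + C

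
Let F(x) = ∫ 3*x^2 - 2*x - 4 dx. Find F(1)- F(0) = -4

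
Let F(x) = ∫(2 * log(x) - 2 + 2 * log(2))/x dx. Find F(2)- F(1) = -(-1 + log(2))^2 + (-1 + log(4))^2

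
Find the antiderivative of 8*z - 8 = 4*z^2 - 8*z + C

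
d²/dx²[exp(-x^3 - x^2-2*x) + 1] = (9*x^4 + 12*x^3 + 16*x^2 + 2*x + 2)*exp(-x^3 - x^2 - 2*x)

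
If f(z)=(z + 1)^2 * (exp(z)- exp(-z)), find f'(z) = (z^2*exp(2*z) + z^2 + 4*z*exp(2*z) + 3*exp(2*z) - 1)*exp(-z)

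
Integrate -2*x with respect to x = -x^2 + C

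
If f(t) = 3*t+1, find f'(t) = 3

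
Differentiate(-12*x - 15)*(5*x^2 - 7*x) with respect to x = -180*x^2 + 18*x + 105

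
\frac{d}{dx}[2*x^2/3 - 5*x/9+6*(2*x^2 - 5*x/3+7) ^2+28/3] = 96*x^3 - 120*x^2 + 1112*x/3 - 1265/9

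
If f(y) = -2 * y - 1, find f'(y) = -2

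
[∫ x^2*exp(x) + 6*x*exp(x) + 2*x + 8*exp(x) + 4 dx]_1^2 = -9*E + 7 + 16*exp(2)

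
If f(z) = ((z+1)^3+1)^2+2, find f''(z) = 30*z^4 + 120*z^3 + 180*z^2 + 132*z + 42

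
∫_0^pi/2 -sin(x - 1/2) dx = -cos(1/2) + sin(1/2)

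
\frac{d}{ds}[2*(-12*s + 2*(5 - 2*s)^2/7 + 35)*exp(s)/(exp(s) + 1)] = (16*s^2*exp(s) + 32*s*exp(2*s) - 216*s*exp(s) - 248*exp(2*s) + 342*exp(s))/(7*exp(2*s) + 14*exp(s) + 7)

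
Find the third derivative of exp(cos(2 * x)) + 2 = 2*E*(sin(2*x) + 6*sin(4*x) + sin(6*x))*exp(cos(2*x) - 1)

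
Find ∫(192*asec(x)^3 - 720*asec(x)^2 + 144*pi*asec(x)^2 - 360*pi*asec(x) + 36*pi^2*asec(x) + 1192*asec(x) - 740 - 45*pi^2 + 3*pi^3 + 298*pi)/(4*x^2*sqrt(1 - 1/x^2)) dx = 7*(4*asec(x) + pi)^2/8 + 3*((4*asec(x) + pi)^2 - 40*asec(x) - 10*pi + 40)^2/64 - 35*asec(x) + C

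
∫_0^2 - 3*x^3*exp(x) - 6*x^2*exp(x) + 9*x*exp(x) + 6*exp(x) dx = -3*exp(2) - 3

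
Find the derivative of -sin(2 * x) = -2*cos(2*x)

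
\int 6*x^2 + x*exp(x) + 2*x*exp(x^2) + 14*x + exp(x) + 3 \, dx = 2*x^3 + 7*x^2 + x*exp(x) + 3*x + exp(x^2) + C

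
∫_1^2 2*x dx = 3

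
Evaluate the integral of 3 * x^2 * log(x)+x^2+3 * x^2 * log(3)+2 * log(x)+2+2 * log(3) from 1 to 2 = -3*log(3) + 12*log(6)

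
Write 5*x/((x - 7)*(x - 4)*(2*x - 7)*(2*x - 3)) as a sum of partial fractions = -3/(22*(2*x - 3)) + 5/(2*(2*x - 7)) - 4/(3*(x - 4)) + 5/(33*(x - 7))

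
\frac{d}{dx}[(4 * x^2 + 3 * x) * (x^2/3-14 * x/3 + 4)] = 16*x^3/3 - 53*x^2 + 4*x + 12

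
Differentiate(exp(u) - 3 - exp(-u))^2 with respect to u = (2*exp(4*u) - 6*exp(3*u) - 6*exp(u) - 2)*exp(-2*u)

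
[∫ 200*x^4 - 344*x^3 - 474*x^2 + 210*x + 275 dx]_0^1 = 176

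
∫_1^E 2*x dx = -1 + exp(2)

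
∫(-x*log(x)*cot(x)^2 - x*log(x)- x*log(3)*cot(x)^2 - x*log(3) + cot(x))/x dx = log(3*x)*cot(x) + C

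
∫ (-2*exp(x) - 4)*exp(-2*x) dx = 2*(exp(x) + 1)*exp(-2*x) + C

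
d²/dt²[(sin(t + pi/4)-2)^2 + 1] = -2*sin(2*t) + 4*sin(t + pi/4)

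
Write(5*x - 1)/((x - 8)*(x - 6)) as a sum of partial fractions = -29/(2*(x - 6)) + 39/(2*(x - 8))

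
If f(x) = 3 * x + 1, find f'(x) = 3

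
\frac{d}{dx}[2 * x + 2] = 2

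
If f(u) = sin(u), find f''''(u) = sin(u)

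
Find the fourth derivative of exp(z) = exp(z)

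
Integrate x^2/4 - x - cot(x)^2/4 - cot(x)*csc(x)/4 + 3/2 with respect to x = x^3/12 - x^2/2 + 7*x/4 + cot(x)/4 + csc(x)/4 + C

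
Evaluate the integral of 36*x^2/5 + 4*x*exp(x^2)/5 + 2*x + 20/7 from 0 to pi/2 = -2/5 + pi^2/4 + 10*pi/7 + 2*exp(pi^2/4)/5 + 3*pi^3/10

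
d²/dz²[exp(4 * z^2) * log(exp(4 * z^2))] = 256*z^4*exp(4*z^2) + 160*z^2*exp(4*z^2) + 8*exp(4*z^2)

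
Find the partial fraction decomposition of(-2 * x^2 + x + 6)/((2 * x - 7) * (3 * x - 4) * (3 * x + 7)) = -13/(231*(3*x + 7)) - 34/(429*(3*x - 4)) - 12/(91*(2*x - 7))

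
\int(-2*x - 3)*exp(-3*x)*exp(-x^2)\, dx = exp(x*(-x - 3)) + C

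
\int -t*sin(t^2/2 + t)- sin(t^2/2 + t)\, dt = cos(t*(t + 2)/2) + C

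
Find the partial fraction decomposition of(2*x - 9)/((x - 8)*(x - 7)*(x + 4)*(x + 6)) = 3/(52*(x + 6)) - 17/(264*(x + 4)) - 5/(143*(x - 7)) + 1/(24*(x - 8))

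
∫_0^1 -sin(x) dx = -1 + cos(1)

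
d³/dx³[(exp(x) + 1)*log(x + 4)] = (x^3*exp(x)*log(x + 4) + 12*x^2*exp(x)*log(x + 4) + 3*x^2*exp(x) + 48*x*exp(x)*log(x + 4) + 21*x*exp(x) + 64*exp(x)*log(x + 4) + 38*exp(x) + 2)/(x^3 + 12*x^2 + 48*x + 64)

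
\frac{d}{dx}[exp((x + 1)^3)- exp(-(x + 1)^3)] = (3*x^2*exp(2*x^3 + 6*x^2 + 6*x + 2) + 3*x^2 + 6*x*exp(2*x^3 + 6*x^2 + 6*x + 2) + 6*x + 3*exp(2*x^3 + 6*x^2 + 6*x + 2) + 3)*exp(-x^3 - 3*x^2 - 3*x - 1)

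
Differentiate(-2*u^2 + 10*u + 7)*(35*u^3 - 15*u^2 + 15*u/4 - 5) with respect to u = -350*u^4 + 1520*u^3 + 525*u^2/2 - 115*u - 95/4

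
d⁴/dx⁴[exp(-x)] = exp(-x)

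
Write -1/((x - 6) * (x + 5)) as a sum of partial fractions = 1/(11*(x + 5)) - 1/(11*(x - 6))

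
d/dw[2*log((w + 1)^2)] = 4/(w + 1)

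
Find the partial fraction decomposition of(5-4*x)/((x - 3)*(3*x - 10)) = -25/(3*x - 10) + 7/(x - 3)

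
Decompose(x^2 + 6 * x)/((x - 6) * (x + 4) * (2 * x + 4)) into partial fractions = -1/(5*(x + 4)) + 1/(4*(x + 2)) + 9/(20*(x - 6))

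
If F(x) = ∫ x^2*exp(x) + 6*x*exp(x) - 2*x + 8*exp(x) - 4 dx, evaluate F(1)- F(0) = -9 + 9*E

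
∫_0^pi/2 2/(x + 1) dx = log(1 + pi^2/4 + pi)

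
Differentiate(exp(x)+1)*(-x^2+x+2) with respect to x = -x^2*exp(x) - x*exp(x) - 2*x + 3*exp(x) + 1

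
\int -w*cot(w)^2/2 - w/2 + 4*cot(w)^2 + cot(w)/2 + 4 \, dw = (w/2 - 4)*cot(w) + C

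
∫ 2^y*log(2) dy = 2^y + C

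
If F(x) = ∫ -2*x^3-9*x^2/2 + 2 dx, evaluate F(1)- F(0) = 0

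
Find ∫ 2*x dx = x^2 + C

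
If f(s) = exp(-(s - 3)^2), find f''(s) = (4*s^2 - 24*s + 34)*exp(-s^2 + 6*s - 9)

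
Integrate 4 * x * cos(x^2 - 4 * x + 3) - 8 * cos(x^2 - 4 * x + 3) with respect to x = 2*sin((x - 2)^2 - 1) + C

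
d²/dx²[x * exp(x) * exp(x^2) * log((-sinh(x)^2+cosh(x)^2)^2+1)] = 4*x^3*exp(x^2 + x)*log(2) + 4*x^2*exp(x^2 + x)*log(2) + 7*x*exp(x^2 + x)*log(2) + 2*exp(x^2 + x)*log(2)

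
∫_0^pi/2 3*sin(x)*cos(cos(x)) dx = 3*sin(1)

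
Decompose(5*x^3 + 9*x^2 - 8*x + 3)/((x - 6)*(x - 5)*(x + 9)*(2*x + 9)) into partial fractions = -625/(1197*(2*x + 9)) + 947/(630*(x + 9)) - 813/(266*(x - 5)) + 151/(35*(x - 6))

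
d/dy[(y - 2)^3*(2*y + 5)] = 8*y^3 - 21*y^2 - 12*y + 44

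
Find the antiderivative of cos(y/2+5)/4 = sin(y/2 + 5)/2 + C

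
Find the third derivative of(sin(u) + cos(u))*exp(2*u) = (-9*sin(u) + 13*cos(u))*exp(2*u)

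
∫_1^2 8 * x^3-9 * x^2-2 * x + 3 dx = 9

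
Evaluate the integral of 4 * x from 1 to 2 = 6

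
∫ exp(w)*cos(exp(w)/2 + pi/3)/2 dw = sin(exp(w)/2 + pi/3) + C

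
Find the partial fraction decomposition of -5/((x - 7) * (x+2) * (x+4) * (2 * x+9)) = 8/(23*(2*x + 9)) - 5/(22*(x + 4)) + 1/(18*(x + 2)) - 5/(2277*(x - 7))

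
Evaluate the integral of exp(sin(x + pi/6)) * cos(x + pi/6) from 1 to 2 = -exp(sin(pi/6 + 1)) + exp(sin(pi/6 + 2))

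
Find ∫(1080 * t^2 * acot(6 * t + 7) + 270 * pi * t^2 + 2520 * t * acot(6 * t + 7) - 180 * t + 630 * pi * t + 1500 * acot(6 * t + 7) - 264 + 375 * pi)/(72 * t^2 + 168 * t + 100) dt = (15*t + 22)*(4*acot(6*t + 7) + pi)/4 + C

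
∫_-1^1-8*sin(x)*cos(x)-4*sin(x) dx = 0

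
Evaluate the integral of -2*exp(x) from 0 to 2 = 2 - 2*exp(2)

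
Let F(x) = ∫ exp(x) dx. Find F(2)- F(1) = -E + exp(2)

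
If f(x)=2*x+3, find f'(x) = 2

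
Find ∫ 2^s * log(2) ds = 2^s + C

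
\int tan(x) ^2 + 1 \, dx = tan(x) + C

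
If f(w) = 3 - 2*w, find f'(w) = -2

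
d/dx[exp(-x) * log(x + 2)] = (-x*log(x + 2) - 2*log(x + 2) + 1)/(x*exp(x) + 2*exp(x))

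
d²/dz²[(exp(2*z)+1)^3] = 36*exp(6*z) + 48*exp(4*z) + 12*exp(2*z)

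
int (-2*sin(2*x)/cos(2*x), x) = log(3*cos(2*x)) + C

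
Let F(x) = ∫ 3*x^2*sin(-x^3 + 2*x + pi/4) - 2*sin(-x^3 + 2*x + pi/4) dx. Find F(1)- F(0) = -sqrt(2)/2 + cos(pi/4 + 1)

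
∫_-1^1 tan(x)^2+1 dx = 2*tan(1)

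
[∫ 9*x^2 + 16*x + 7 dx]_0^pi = -2 + (1 + pi)^2*(2 + 3*pi)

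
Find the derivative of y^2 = 2*y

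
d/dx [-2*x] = -2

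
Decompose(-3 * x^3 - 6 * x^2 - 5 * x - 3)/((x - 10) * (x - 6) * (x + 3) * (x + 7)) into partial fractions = -59/(68*(x + 7)) + 1/(12*(x + 3)) + 23/(12*(x - 6)) - 281/(68*(x - 10))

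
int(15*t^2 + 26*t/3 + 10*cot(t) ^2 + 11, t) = 5*t^3 + 13*t^2/3 + t - 10*cot(t) + C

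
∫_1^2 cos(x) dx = -sin(1) + sin(2)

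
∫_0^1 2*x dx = 1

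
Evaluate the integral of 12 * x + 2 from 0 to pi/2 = 8 + (-2 + pi)*(4 + 3*pi/2)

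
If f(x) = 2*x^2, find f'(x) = 4*x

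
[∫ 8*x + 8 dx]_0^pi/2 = -4 + 4*(1 + pi/2)^2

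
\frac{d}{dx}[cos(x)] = -sin(x)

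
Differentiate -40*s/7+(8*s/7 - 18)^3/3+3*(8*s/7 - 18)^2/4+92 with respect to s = 512*s^2/343 - 2208*s/49 + 2336/7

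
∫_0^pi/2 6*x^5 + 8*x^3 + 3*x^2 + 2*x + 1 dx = pi/2 + pi^3/8 + (pi/2 + pi^3/8)^2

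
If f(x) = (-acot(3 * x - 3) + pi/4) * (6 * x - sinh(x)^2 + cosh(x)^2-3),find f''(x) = -(216*x - 252)/(81*x^4 - 324*x^3 + 504*x^2 - 360*x + 100)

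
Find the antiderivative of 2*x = x^2 + C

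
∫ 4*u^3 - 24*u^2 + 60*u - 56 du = u^4 - 8*u^3 + 30*u^2 - 56*u + C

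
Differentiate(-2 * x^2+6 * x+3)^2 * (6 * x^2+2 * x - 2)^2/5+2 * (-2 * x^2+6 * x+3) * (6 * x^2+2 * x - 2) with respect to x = 1152*x^7/5 - 5376*x^6/5 + 1248*x^5/5 + 2320*x^4 + 3184*x^3/5 - 1416*x^2/5 - 64*x/5 + 12/5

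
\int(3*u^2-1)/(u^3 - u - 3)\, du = log(-u^3 + u + 3) + C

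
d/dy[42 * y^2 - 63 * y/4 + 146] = 84*y - 63/4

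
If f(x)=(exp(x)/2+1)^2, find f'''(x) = 2*exp(2*x) + exp(x)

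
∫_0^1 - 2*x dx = -1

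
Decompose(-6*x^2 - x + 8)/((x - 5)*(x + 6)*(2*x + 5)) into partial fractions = 36/(35*(2*x + 5)) - 202/(77*(x + 6)) - 49/(55*(x - 5))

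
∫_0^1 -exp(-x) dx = -1 + exp(-1)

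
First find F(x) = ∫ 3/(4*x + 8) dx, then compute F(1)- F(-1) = 3*log(3)/4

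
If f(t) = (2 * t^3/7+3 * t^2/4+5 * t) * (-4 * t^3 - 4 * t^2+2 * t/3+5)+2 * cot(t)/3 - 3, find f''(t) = -240*t^4/7 - 580*t^3/7 - 1916*t^2/7 - 759*t/7 + 85/6 + 4*cos(t)/(3*sin(t)^3)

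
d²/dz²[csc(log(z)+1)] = (-1 + cos(log(z) + 1)/sin(log(z) + 1) + 2/sin(log(z) + 1)^2)/(z^2*sin(log(z) + 1))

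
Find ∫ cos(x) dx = sin(x) + C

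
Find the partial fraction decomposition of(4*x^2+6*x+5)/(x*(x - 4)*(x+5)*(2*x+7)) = 88/(105*(2*x + 7)) - 5/(9*(x + 5)) + 31/(180*(x - 4)) - 1/(28*x)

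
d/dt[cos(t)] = -sin(t)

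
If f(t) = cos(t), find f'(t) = -sin(t)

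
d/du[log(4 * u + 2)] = 2/(2*u + 1)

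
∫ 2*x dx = x^2 + C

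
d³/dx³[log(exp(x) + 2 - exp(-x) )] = (-2*exp(5*x) + 12*exp(4*x) + 12*exp(2*x) + 2*exp(x))/(exp(6*x) + 6*exp(5*x) + 9*exp(4*x) - 4*exp(3*x) - 9*exp(2*x) + 6*exp(x) - 1)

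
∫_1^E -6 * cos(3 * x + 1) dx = 2*sin(4) - 2*sin(1 + 3*E)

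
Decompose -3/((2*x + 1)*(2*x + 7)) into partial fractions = 1/(2*(2*x + 7)) - 1/(2*(2*x + 1))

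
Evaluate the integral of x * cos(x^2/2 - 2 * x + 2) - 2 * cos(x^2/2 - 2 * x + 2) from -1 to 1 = sin(1/2) - sin(9/2)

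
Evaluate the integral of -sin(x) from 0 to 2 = -1 + cos(2)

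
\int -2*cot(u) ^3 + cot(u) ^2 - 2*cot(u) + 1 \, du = (cot(u) - 1)*cot(u) + C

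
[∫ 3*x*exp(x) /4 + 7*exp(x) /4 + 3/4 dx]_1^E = -7*E/4 - 7/4 + (1 + 3*E/4)*(1 + exp(E))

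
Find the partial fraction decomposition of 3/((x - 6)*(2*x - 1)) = -6/(11*(2*x - 1)) + 3/(11*(x - 6))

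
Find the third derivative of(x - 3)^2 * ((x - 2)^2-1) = 24*x - 60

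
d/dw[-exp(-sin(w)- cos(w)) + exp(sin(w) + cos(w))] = sqrt(2)*(exp(2*sin(w))*exp(2*cos(w)) + 1)*exp(-sqrt(2)*sin(w + pi/4))*cos(w + pi/4)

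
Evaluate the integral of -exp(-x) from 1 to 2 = -exp(-1) + exp(-2)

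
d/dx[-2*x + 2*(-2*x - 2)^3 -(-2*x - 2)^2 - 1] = -48*x^2 - 104*x - 58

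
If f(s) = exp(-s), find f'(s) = -exp(-s)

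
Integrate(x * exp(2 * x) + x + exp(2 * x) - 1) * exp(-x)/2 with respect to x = x*sinh(x) + C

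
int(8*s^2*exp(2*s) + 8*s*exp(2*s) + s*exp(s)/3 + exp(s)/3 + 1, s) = s*(12*s*exp(2*s) + exp(s) + 3)/3 + C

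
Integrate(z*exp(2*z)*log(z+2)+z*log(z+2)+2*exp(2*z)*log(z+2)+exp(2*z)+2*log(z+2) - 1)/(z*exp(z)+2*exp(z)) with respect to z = 2*log(z + 2)*sinh(z) + C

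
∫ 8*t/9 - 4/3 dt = 4*t^2/9 - 4*t/3 + C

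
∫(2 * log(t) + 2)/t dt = (log(t) + 1)^2 + C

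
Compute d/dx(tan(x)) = cos(x)^(-2)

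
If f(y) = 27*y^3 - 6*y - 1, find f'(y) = 81*y^2 - 6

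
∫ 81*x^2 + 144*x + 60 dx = 27*x^3 + 72*x^2 + 60*x + C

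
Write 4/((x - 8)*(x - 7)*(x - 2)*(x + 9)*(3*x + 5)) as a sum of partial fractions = -81/(45617*(3*x + 5)) + 1/(16456*(x + 9)) + 2/(1815*(x - 2)) - 1/(520*(x - 7)) + 2/(1479*(x - 8))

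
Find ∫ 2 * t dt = t^2 + C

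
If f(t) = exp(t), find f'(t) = exp(t)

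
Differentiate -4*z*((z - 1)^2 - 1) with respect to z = -12*z^2 + 16*z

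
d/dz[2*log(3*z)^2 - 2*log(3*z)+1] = (4*log(z) - 2 + 4*log(3))/z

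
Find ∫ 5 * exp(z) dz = 5*exp(z) + C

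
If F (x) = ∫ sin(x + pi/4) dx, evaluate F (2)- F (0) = sqrt(2)/2 - cos(pi/4 + 2)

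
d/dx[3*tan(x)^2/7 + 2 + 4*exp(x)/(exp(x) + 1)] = (6*exp(2*x)*sin(x)/cos(x)^3 + 12*exp(x)*sin(x)/cos(x)^3 + 28*exp(x) + 6*sin(x)/cos(x)^3)/(7*exp(2*x) + 14*exp(x) + 7)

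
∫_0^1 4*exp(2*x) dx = 2*E*(E - exp(-1))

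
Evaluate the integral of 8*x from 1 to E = -4 + 4*exp(2)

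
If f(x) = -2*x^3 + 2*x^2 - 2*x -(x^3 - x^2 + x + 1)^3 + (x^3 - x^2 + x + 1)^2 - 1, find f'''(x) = -504*x^6 + 1008*x^5 - 1260*x^4 + 600*x^3 - 120*x^2 - 72*x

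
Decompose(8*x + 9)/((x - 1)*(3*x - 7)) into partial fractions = 83/(4*(3*x - 7)) - 17/(4*(x - 1))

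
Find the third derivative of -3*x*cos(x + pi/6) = -3*x*sin(x + pi/6) + 9*cos(x + pi/6)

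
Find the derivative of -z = -1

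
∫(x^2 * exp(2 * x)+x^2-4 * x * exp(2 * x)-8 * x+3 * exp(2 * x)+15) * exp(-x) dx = 2*(x - 3)^2*sinh(x) + C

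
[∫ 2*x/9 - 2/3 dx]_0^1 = -5/9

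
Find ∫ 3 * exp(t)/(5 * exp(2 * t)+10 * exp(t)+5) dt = 3*(21*exp(t) + 20)/(5*(exp(t) + 1)) + C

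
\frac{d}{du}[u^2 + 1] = 2*u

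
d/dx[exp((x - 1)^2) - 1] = 2*x*exp(x^2 - 2*x + 1) - 2*exp(x^2 - 2*x + 1)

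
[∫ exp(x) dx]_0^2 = -1 + exp(2)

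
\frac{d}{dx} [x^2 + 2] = 2*x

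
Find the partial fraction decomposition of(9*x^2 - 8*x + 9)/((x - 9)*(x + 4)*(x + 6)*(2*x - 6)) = -127/(180*(x + 6)) + 185/(364*(x + 4)) - 11/(126*(x - 3)) + 37/(130*(x - 9))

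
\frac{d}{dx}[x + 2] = 1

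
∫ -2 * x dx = -x^2 + C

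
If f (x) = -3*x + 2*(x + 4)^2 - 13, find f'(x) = 4*x + 13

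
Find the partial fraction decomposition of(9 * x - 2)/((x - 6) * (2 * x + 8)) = 19/(10*(x + 4)) + 13/(5*(x - 6))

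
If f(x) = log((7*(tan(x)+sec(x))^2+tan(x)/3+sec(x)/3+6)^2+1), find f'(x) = 2*(125*sin(x)^2 + 45*sin(x)*cos(x) + 1764*sin(x) + 81*cos(x) + 1639)/(-6*sin(x)^3 + 17*sin(x)^2*cos(x) - 78*sin(x)^2 + 216*sin(x)*cos(x) + 6*sin(x) + 1531*cos(x) + 78)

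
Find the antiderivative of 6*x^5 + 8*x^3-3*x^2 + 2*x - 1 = x^6 + 2*x^4 - x^3 + x^2 - x + C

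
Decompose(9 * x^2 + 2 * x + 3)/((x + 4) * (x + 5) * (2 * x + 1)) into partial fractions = 17/(63*(2*x + 1)) + 218/(9*(x + 5)) - 139/(7*(x + 4))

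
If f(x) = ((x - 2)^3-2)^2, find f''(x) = 30*x^4 - 240*x^3 + 720*x^2 - 984*x + 528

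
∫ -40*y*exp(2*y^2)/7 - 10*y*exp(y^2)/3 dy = 5*(-6*exp(y^2) - 7)*exp(y^2)/21 + C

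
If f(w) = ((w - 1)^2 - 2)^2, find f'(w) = 4*w^3 - 12*w^2 + 4*w + 4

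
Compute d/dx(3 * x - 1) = 3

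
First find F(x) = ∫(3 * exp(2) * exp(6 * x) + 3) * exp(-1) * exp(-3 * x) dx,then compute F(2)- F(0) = -E - exp(-7) + exp(-1) + exp(7)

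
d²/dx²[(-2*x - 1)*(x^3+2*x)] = -24*x^2 - 6*x - 8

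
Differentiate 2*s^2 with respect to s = 4*s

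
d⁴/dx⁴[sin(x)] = sin(x)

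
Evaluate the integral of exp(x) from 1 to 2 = -E + exp(2)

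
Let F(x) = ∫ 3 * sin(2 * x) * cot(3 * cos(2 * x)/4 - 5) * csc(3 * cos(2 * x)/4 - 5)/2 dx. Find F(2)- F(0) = csc(17/4) - csc(5 - 3*cos(4)/4)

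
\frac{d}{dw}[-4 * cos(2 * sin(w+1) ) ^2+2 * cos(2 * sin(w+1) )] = 16*sin(2*sin(w + 1))*cos(w + 1)*cos(2*sin(w + 1)) - 4*sin(2*sin(w + 1))*cos(w + 1)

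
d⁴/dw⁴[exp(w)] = exp(w)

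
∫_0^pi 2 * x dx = pi^2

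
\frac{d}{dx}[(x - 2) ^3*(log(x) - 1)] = (3*x^3*log(x) - 2*x^3 - 12*x^2*log(x) + 6*x^2 + 12*x*log(x) - 8)/x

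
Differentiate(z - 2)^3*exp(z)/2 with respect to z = z^3*exp(z)/2 - 3*z^2*exp(z)/2 + 2*exp(z)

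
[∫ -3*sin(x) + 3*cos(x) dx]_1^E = 3*cos(E) - 3*sin(1) - 3*cos(1) + 3*sin(E)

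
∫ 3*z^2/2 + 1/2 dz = z^3/2 + z/2 + C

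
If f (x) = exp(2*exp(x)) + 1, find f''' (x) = 2*exp(x + 2*exp(x)) + 12*exp(2*x + 2*exp(x)) + 8*exp(3*x + 2*exp(x))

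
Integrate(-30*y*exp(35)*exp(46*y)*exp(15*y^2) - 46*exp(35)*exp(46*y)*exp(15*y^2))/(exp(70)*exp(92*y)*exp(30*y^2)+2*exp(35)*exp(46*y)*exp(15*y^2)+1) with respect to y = 1/(exp((3*y + 5)*(5*y + 7)) + 1) + C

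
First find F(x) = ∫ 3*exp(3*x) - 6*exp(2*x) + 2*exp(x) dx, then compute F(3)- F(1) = -exp(3) - (-1 + E)^3 + E + (-1 + exp(3))^3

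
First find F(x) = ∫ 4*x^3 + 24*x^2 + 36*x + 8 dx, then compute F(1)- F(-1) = 32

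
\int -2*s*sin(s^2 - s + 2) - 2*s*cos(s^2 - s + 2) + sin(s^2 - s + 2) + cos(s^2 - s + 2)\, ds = sqrt(2)*cos(s^2 - s + pi/4 + 2) + C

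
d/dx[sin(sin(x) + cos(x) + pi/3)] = sqrt(2)*cos(x + pi/4)*cos(sqrt(2)*sin(x + pi/4) + pi/3)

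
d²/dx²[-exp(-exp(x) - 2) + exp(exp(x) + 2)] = (-exp(2*x) + exp(x) + exp(x + 2*exp(x) + 4) + exp(2*x + 2*exp(x) + 4))*exp(-exp(x) - 2)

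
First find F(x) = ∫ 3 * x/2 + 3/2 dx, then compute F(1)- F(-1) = 3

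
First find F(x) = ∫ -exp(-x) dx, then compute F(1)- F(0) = -1 + exp(-1)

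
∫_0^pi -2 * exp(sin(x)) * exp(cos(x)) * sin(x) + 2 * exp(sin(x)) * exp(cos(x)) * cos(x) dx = -2*E + 2*exp(-1)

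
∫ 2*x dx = x^2 + C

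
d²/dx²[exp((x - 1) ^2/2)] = x^2*exp(x^2/2 - x + 1/2) - 2*x*exp(x^2/2 - x + 1/2) + 2*exp(x^2/2 - x + 1/2)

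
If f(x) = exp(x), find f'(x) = exp(x)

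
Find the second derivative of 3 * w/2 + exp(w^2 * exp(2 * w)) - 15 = 4*w^4*exp(w^2*exp(2*w) + 4*w) + 8*w^3*exp(w^2*exp(2*w) + 4*w) + 4*w^2*exp(w^2*exp(2*w) + 2*w) + 4*w^2*exp(w^2*exp(2*w) + 4*w) + 8*w*exp(w^2*exp(2*w) + 2*w) + 2*exp(w^2*exp(2*w) + 2*w)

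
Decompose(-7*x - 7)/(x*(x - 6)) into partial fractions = -49/(6*(x - 6)) + 7/(6*x)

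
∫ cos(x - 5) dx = sin(x - 5) + C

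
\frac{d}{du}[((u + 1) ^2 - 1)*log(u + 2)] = 2*u*log(u + 2) + u + 2*log(u + 2)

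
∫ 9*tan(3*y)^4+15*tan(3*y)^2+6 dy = (tan(3*y)^2 + 2)*tan(3*y) + C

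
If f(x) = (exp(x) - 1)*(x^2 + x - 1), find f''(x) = x^2*exp(x) + 5*x*exp(x) + 3*exp(x) - 2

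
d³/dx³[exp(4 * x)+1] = 64*exp(4*x)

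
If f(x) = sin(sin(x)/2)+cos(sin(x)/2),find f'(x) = sqrt(2)*cos(x)*cos(sin(x)/2 + pi/4)/2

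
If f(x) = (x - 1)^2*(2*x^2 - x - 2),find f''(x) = 24*x^2 - 30*x + 4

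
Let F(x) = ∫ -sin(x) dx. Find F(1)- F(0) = -1 + cos(1)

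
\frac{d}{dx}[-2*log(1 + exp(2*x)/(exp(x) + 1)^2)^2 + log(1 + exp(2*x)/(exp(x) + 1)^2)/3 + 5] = (-24*exp(2*x)*log(1 + exp(2*x)/(exp(2*x) + 2*exp(x) + 1)) + 2*exp(2*x))/(6*exp(3*x) + 12*exp(2*x) + 9*exp(x) + 3)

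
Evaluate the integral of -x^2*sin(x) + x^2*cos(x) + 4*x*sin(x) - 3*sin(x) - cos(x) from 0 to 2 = -1 + cos(2) + sin(2)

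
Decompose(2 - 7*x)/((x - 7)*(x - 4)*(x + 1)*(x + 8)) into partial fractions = -29/(630*(x + 8)) + 9/(280*(x + 1)) + 13/(90*(x - 4)) - 47/(360*(x - 7))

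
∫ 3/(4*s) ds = 3*log(2*s)/4 + C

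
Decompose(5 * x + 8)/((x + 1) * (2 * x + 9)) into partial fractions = 29/(7*(2*x + 9)) + 3/(7*(x + 1))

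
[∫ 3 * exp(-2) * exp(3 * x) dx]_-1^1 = E - exp(-5)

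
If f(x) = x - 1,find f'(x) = 1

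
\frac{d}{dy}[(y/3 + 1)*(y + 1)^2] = y^2 + 10*y/3 + 7/3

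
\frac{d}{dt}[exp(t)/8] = exp(t)/8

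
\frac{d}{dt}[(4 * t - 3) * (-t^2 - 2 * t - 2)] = -12*t^2 - 10*t - 2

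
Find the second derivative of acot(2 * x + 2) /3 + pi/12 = (16*x + 16)/(48*x^4 + 192*x^3 + 312*x^2 + 240*x + 75)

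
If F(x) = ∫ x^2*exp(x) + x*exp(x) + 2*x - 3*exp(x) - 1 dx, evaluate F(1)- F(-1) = -2*E - 2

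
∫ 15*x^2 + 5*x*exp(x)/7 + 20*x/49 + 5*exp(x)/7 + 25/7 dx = 5*x*(49*x^2 + 2*x + 7*exp(x) + 35)/49 + C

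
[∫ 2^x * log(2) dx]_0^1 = 1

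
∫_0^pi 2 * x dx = pi^2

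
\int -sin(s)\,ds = cos(s) + C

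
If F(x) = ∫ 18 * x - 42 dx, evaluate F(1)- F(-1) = -84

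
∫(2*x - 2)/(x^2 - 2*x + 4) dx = log((x - 1)^2 + 3) + C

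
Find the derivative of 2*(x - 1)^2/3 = 4*x/3 - 4/3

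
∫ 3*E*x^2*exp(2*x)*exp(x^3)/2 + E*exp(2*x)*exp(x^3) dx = exp(x^3 + 2*x + 1)/2 + C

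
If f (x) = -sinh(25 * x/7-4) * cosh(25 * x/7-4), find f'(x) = -25*cosh(50*x/7 - 8)/7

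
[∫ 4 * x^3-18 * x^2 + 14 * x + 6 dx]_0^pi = -1 + (-3*pi - 1 + pi^2)^2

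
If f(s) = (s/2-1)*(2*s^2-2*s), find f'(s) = 3*s^2 - 6*s + 2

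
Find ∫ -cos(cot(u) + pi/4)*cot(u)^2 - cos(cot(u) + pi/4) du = sin(cot(u) + pi/4) + C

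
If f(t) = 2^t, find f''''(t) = 2^t*log(2)^4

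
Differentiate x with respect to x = 1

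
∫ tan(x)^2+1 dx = tan(x) + C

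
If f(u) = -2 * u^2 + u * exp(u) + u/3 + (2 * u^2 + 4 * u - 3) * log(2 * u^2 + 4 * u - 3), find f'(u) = u*exp(u) + 4*u*log(2*u^2 + 4*u - 3) + exp(u) + 4*log(2*u^2 + 4*u - 3) + 13/3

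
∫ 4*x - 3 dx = 2*x^2 - 3*x + C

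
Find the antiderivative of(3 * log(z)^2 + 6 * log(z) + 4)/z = (log(z) + 1)^3 + log(z) + C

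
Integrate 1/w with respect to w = log(w) + C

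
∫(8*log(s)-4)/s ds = (2*log(s) - 1)^2 + C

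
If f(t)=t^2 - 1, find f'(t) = 2*t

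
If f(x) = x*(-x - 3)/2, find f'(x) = -x - 3/2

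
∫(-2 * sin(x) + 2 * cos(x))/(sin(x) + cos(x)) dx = 2*log(sin(x + pi/4)) + C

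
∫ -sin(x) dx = cos(x) + C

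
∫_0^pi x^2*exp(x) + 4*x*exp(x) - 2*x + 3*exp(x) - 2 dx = (-1 + exp(pi))*(1 + pi)^2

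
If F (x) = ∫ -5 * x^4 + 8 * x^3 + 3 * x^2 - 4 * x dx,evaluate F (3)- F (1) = -72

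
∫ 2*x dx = x^2 + C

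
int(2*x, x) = x^2 + C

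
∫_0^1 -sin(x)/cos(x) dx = log(cos(1))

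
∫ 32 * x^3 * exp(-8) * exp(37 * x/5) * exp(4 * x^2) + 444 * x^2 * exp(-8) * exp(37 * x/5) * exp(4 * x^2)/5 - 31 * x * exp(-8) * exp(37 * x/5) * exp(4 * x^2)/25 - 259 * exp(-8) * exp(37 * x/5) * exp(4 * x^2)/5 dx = (20*x^2 + 37*x - 40)*exp(4*x^2 + 37*x/5 - 8)/5 + C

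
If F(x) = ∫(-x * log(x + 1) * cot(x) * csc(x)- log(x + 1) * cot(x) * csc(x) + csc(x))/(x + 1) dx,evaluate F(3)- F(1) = -log(2)*csc(1) + log(4)*csc(3)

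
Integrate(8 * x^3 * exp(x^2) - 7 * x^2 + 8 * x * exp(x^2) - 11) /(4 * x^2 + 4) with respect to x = -7*x/4 + exp(x^2) + acot(x) + C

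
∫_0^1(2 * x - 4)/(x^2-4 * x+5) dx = -log(5) + log(2)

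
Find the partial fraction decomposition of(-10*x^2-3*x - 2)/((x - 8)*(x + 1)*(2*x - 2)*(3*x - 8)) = 219/(176*(3*x - 8)) + 1/(44*(x + 1)) - 3/(28*(x - 1)) - 37/(112*(x - 8))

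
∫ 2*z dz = z^2 + C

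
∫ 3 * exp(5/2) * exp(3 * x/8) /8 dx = exp(3*x/8 + 5/2) + C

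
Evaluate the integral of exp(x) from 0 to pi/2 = -1 + exp(pi/2)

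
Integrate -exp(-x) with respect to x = exp(-x) + C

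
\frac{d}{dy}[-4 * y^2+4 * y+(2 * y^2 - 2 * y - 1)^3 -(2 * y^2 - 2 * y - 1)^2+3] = 48*y^5 - 120*y^4 + 32*y^3 + 72*y^2 - 20*y - 6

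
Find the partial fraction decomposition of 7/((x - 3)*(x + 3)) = -7/(6*(x + 3)) + 7/(6*(x - 3))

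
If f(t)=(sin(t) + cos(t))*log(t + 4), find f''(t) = (-sqrt(2)*t^2*log(t + 4)*sin(t + pi/4) - 8*sqrt(2)*t*log(t + 4)*sin(t + pi/4) + 2*sqrt(2)*t*cos(t + pi/4) - 16*sqrt(2)*log(t + 4)*sin(t + pi/4) - 9*sin(t) + 7*cos(t))/(t^2 + 8*t + 16)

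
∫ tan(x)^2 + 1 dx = tan(x) + C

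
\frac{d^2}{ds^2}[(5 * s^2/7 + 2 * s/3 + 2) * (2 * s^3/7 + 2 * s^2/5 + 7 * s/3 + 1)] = 200*s^3/49 + 40*s^2/7 + 526*s/35 + 1934/315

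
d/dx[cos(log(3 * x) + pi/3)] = -sin(log(x) + pi/3 + log(3))/x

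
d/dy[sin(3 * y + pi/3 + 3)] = 3*cos(3*y + pi/3 + 3)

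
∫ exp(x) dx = exp(x) + C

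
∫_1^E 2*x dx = -1 + exp(2)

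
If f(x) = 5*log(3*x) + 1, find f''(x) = -5/x^2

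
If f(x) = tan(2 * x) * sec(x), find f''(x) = (4*sin(x)/(cos(x)*cos(2*x)^2) + 8*sin(2*x)/cos(2*x)^3 - tan(2*x) + 2*tan(2*x)/cos(x)^2)/cos(x)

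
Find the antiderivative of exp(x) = exp(x) + C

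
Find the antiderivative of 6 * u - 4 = 3*u^2 - 4*u + C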